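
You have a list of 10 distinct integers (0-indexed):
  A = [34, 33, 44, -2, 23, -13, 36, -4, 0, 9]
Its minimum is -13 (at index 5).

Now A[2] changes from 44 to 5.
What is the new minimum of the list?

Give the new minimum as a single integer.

Answer: -13

Derivation:
Old min = -13 (at index 5)
Change: A[2] 44 -> 5
Changed element was NOT the old min.
  New min = min(old_min, new_val) = min(-13, 5) = -13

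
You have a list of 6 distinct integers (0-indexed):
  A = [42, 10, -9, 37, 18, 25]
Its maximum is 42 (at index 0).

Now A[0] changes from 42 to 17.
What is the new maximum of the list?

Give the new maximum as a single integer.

Answer: 37

Derivation:
Old max = 42 (at index 0)
Change: A[0] 42 -> 17
Changed element WAS the max -> may need rescan.
  Max of remaining elements: 37
  New max = max(17, 37) = 37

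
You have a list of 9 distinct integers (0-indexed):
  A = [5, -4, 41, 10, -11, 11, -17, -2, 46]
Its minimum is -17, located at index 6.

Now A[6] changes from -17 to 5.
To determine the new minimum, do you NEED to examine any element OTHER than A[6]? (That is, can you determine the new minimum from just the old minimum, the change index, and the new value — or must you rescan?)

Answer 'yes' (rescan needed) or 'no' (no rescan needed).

Answer: yes

Derivation:
Old min = -17 at index 6
Change at index 6: -17 -> 5
Index 6 WAS the min and new value 5 > old min -17. Must rescan other elements to find the new min.
Needs rescan: yes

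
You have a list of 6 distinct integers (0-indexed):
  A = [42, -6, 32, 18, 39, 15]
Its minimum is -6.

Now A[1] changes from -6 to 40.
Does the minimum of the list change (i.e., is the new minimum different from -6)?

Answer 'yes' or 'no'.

Answer: yes

Derivation:
Old min = -6
Change: A[1] -6 -> 40
Changed element was the min; new min must be rechecked.
New min = 15; changed? yes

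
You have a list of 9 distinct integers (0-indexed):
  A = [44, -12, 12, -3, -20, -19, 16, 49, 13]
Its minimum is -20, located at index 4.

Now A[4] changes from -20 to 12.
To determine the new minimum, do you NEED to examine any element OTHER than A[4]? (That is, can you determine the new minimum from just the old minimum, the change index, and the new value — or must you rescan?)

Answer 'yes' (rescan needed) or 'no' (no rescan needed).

Answer: yes

Derivation:
Old min = -20 at index 4
Change at index 4: -20 -> 12
Index 4 WAS the min and new value 12 > old min -20. Must rescan other elements to find the new min.
Needs rescan: yes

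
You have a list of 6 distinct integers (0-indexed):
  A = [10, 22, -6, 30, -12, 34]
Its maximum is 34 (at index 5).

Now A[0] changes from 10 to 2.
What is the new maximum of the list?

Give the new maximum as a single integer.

Old max = 34 (at index 5)
Change: A[0] 10 -> 2
Changed element was NOT the old max.
  New max = max(old_max, new_val) = max(34, 2) = 34

Answer: 34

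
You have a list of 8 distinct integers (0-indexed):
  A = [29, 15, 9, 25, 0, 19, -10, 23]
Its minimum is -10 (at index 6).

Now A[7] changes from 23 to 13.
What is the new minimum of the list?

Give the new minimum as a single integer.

Old min = -10 (at index 6)
Change: A[7] 23 -> 13
Changed element was NOT the old min.
  New min = min(old_min, new_val) = min(-10, 13) = -10

Answer: -10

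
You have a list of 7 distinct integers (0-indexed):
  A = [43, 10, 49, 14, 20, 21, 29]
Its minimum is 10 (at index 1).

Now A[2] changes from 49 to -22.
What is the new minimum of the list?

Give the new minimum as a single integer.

Old min = 10 (at index 1)
Change: A[2] 49 -> -22
Changed element was NOT the old min.
  New min = min(old_min, new_val) = min(10, -22) = -22

Answer: -22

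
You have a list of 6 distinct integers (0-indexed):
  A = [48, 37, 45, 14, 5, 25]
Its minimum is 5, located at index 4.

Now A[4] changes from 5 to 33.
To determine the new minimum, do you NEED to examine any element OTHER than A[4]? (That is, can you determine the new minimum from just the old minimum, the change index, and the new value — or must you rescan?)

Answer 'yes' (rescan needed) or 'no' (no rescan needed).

Answer: yes

Derivation:
Old min = 5 at index 4
Change at index 4: 5 -> 33
Index 4 WAS the min and new value 33 > old min 5. Must rescan other elements to find the new min.
Needs rescan: yes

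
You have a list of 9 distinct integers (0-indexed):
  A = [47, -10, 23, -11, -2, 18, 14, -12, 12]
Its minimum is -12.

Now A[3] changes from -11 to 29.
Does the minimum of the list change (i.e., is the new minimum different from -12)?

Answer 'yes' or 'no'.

Old min = -12
Change: A[3] -11 -> 29
Changed element was NOT the min; min changes only if 29 < -12.
New min = -12; changed? no

Answer: no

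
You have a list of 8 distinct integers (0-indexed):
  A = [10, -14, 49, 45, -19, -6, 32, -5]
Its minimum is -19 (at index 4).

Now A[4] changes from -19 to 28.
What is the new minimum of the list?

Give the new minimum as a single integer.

Old min = -19 (at index 4)
Change: A[4] -19 -> 28
Changed element WAS the min. Need to check: is 28 still <= all others?
  Min of remaining elements: -14
  New min = min(28, -14) = -14

Answer: -14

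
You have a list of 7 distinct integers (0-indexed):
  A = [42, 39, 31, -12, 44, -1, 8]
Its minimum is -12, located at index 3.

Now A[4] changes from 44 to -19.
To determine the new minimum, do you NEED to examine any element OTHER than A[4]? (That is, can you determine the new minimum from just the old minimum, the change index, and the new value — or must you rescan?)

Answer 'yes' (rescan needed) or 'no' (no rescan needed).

Answer: no

Derivation:
Old min = -12 at index 3
Change at index 4: 44 -> -19
Index 4 was NOT the min. New min = min(-12, -19). No rescan of other elements needed.
Needs rescan: no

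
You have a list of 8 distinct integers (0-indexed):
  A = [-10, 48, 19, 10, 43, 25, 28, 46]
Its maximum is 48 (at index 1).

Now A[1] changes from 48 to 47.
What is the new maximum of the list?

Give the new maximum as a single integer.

Old max = 48 (at index 1)
Change: A[1] 48 -> 47
Changed element WAS the max -> may need rescan.
  Max of remaining elements: 46
  New max = max(47, 46) = 47

Answer: 47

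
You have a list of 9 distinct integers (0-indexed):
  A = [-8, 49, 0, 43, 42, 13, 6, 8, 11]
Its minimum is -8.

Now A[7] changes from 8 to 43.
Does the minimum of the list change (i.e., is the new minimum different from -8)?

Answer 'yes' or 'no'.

Old min = -8
Change: A[7] 8 -> 43
Changed element was NOT the min; min changes only if 43 < -8.
New min = -8; changed? no

Answer: no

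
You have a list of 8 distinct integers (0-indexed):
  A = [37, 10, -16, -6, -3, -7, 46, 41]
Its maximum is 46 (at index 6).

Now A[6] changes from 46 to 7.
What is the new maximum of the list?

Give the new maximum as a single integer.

Old max = 46 (at index 6)
Change: A[6] 46 -> 7
Changed element WAS the max -> may need rescan.
  Max of remaining elements: 41
  New max = max(7, 41) = 41

Answer: 41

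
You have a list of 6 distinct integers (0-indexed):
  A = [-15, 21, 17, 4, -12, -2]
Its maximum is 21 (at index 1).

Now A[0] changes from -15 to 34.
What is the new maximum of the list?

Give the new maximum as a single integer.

Old max = 21 (at index 1)
Change: A[0] -15 -> 34
Changed element was NOT the old max.
  New max = max(old_max, new_val) = max(21, 34) = 34

Answer: 34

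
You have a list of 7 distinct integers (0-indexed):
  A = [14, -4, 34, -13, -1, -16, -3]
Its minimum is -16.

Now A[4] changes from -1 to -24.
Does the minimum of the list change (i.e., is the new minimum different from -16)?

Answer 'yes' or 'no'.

Answer: yes

Derivation:
Old min = -16
Change: A[4] -1 -> -24
Changed element was NOT the min; min changes only if -24 < -16.
New min = -24; changed? yes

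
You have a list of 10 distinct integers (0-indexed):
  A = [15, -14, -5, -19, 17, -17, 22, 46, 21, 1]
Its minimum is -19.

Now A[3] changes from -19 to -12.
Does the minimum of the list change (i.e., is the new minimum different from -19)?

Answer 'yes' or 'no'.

Old min = -19
Change: A[3] -19 -> -12
Changed element was the min; new min must be rechecked.
New min = -17; changed? yes

Answer: yes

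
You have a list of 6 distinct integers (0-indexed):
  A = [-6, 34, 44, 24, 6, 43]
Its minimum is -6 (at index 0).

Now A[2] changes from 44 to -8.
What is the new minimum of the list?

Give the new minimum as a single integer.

Answer: -8

Derivation:
Old min = -6 (at index 0)
Change: A[2] 44 -> -8
Changed element was NOT the old min.
  New min = min(old_min, new_val) = min(-6, -8) = -8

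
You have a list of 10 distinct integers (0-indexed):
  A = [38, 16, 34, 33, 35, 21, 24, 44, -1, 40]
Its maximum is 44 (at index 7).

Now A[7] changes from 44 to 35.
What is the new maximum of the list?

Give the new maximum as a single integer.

Answer: 40

Derivation:
Old max = 44 (at index 7)
Change: A[7] 44 -> 35
Changed element WAS the max -> may need rescan.
  Max of remaining elements: 40
  New max = max(35, 40) = 40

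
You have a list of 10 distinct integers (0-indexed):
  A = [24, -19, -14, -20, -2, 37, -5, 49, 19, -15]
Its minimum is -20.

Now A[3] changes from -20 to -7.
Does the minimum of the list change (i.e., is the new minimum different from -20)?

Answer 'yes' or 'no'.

Answer: yes

Derivation:
Old min = -20
Change: A[3] -20 -> -7
Changed element was the min; new min must be rechecked.
New min = -19; changed? yes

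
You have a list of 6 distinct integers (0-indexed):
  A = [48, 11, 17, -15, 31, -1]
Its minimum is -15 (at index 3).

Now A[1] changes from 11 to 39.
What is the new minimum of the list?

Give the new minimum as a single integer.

Old min = -15 (at index 3)
Change: A[1] 11 -> 39
Changed element was NOT the old min.
  New min = min(old_min, new_val) = min(-15, 39) = -15

Answer: -15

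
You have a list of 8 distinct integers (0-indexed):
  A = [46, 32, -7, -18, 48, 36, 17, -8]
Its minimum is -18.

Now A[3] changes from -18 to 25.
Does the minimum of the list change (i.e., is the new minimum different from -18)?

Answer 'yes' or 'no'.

Old min = -18
Change: A[3] -18 -> 25
Changed element was the min; new min must be rechecked.
New min = -8; changed? yes

Answer: yes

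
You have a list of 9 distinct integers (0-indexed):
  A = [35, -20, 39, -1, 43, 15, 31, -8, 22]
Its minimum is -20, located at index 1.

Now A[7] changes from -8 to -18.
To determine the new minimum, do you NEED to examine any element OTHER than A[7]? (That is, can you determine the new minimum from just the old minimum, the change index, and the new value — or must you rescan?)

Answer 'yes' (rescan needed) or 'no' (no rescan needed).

Old min = -20 at index 1
Change at index 7: -8 -> -18
Index 7 was NOT the min. New min = min(-20, -18). No rescan of other elements needed.
Needs rescan: no

Answer: no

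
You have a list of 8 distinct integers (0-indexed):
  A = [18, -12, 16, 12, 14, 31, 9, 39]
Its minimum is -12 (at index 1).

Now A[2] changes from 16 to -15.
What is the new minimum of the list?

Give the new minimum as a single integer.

Old min = -12 (at index 1)
Change: A[2] 16 -> -15
Changed element was NOT the old min.
  New min = min(old_min, new_val) = min(-12, -15) = -15

Answer: -15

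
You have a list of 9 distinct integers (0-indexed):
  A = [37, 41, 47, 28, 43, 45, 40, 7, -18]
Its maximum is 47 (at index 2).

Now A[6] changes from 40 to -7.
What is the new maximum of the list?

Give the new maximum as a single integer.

Old max = 47 (at index 2)
Change: A[6] 40 -> -7
Changed element was NOT the old max.
  New max = max(old_max, new_val) = max(47, -7) = 47

Answer: 47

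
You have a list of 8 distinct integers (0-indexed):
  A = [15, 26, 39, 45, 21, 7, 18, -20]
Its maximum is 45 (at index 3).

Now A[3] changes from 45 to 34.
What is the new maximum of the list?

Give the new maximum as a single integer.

Old max = 45 (at index 3)
Change: A[3] 45 -> 34
Changed element WAS the max -> may need rescan.
  Max of remaining elements: 39
  New max = max(34, 39) = 39

Answer: 39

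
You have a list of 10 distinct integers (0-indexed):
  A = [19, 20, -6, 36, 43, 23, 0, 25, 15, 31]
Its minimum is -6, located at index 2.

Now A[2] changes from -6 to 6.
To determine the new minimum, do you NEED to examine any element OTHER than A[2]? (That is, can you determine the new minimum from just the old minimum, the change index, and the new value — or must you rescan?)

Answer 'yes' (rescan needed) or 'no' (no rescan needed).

Old min = -6 at index 2
Change at index 2: -6 -> 6
Index 2 WAS the min and new value 6 > old min -6. Must rescan other elements to find the new min.
Needs rescan: yes

Answer: yes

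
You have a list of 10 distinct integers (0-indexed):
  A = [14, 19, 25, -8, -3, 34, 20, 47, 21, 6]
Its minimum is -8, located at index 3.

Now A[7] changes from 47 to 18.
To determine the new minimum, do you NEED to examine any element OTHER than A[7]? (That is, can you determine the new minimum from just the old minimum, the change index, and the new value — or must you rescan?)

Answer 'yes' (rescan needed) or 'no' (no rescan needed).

Old min = -8 at index 3
Change at index 7: 47 -> 18
Index 7 was NOT the min. New min = min(-8, 18). No rescan of other elements needed.
Needs rescan: no

Answer: no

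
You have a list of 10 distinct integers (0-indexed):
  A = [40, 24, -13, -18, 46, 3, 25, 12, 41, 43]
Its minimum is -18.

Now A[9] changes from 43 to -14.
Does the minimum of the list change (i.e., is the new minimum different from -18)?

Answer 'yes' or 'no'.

Answer: no

Derivation:
Old min = -18
Change: A[9] 43 -> -14
Changed element was NOT the min; min changes only if -14 < -18.
New min = -18; changed? no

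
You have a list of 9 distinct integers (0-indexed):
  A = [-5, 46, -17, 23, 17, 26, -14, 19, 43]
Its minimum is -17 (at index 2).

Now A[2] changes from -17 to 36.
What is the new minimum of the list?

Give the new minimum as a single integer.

Old min = -17 (at index 2)
Change: A[2] -17 -> 36
Changed element WAS the min. Need to check: is 36 still <= all others?
  Min of remaining elements: -14
  New min = min(36, -14) = -14

Answer: -14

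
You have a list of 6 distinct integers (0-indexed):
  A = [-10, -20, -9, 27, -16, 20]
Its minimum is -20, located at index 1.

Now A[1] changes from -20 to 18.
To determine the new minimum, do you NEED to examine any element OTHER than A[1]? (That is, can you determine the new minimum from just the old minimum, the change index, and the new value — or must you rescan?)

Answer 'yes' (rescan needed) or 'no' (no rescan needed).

Old min = -20 at index 1
Change at index 1: -20 -> 18
Index 1 WAS the min and new value 18 > old min -20. Must rescan other elements to find the new min.
Needs rescan: yes

Answer: yes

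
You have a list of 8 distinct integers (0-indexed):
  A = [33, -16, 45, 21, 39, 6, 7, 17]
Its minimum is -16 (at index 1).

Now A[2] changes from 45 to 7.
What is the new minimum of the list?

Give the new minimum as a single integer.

Answer: -16

Derivation:
Old min = -16 (at index 1)
Change: A[2] 45 -> 7
Changed element was NOT the old min.
  New min = min(old_min, new_val) = min(-16, 7) = -16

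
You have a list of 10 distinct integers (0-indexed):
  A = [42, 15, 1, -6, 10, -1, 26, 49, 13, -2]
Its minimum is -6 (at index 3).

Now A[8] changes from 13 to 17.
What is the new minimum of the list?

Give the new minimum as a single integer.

Answer: -6

Derivation:
Old min = -6 (at index 3)
Change: A[8] 13 -> 17
Changed element was NOT the old min.
  New min = min(old_min, new_val) = min(-6, 17) = -6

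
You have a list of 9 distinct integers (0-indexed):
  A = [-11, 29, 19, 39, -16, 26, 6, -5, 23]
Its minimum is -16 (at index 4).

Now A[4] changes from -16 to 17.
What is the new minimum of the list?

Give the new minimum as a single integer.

Answer: -11

Derivation:
Old min = -16 (at index 4)
Change: A[4] -16 -> 17
Changed element WAS the min. Need to check: is 17 still <= all others?
  Min of remaining elements: -11
  New min = min(17, -11) = -11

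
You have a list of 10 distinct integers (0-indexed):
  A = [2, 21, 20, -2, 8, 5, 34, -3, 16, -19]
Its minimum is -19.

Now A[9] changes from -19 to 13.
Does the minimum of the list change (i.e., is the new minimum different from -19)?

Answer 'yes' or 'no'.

Answer: yes

Derivation:
Old min = -19
Change: A[9] -19 -> 13
Changed element was the min; new min must be rechecked.
New min = -3; changed? yes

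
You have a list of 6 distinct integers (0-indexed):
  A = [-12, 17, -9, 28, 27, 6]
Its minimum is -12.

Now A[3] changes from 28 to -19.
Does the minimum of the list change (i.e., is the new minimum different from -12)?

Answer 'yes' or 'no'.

Old min = -12
Change: A[3] 28 -> -19
Changed element was NOT the min; min changes only if -19 < -12.
New min = -19; changed? yes

Answer: yes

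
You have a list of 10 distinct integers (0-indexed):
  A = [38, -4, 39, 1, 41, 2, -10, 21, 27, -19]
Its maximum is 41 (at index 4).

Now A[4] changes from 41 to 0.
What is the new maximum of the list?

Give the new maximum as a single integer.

Old max = 41 (at index 4)
Change: A[4] 41 -> 0
Changed element WAS the max -> may need rescan.
  Max of remaining elements: 39
  New max = max(0, 39) = 39

Answer: 39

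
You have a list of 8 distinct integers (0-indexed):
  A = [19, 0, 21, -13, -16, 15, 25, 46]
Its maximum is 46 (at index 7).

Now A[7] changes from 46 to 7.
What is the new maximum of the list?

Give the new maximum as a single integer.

Old max = 46 (at index 7)
Change: A[7] 46 -> 7
Changed element WAS the max -> may need rescan.
  Max of remaining elements: 25
  New max = max(7, 25) = 25

Answer: 25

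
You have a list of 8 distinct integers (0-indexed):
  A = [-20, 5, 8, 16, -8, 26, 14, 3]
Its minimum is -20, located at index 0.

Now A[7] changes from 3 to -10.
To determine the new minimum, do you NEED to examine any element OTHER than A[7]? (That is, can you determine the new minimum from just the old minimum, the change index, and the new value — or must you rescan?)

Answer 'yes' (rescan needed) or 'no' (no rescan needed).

Old min = -20 at index 0
Change at index 7: 3 -> -10
Index 7 was NOT the min. New min = min(-20, -10). No rescan of other elements needed.
Needs rescan: no

Answer: no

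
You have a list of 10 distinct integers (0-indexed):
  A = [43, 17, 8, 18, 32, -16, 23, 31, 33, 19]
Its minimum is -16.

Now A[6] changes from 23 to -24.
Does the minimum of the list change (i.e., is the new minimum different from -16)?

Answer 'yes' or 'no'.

Answer: yes

Derivation:
Old min = -16
Change: A[6] 23 -> -24
Changed element was NOT the min; min changes only if -24 < -16.
New min = -24; changed? yes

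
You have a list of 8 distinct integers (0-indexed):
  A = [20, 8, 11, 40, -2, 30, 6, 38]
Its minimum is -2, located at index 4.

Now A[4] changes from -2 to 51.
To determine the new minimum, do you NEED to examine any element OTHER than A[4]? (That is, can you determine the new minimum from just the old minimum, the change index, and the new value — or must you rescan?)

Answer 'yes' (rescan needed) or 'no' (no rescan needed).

Answer: yes

Derivation:
Old min = -2 at index 4
Change at index 4: -2 -> 51
Index 4 WAS the min and new value 51 > old min -2. Must rescan other elements to find the new min.
Needs rescan: yes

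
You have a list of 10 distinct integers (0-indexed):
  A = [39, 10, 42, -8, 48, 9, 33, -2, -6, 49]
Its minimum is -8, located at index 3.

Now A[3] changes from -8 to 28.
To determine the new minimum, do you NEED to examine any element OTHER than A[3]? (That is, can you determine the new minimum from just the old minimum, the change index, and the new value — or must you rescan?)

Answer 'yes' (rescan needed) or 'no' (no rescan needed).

Answer: yes

Derivation:
Old min = -8 at index 3
Change at index 3: -8 -> 28
Index 3 WAS the min and new value 28 > old min -8. Must rescan other elements to find the new min.
Needs rescan: yes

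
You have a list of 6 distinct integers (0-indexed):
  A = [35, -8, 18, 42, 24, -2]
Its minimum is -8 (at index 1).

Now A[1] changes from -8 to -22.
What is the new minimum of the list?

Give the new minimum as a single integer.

Answer: -22

Derivation:
Old min = -8 (at index 1)
Change: A[1] -8 -> -22
Changed element WAS the min. Need to check: is -22 still <= all others?
  Min of remaining elements: -2
  New min = min(-22, -2) = -22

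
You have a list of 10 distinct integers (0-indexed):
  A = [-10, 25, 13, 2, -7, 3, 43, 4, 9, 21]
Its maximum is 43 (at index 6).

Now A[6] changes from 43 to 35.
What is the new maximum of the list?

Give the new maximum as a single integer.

Answer: 35

Derivation:
Old max = 43 (at index 6)
Change: A[6] 43 -> 35
Changed element WAS the max -> may need rescan.
  Max of remaining elements: 25
  New max = max(35, 25) = 35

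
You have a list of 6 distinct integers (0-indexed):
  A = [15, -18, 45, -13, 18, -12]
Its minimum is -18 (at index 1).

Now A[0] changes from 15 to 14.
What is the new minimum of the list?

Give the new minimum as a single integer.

Old min = -18 (at index 1)
Change: A[0] 15 -> 14
Changed element was NOT the old min.
  New min = min(old_min, new_val) = min(-18, 14) = -18

Answer: -18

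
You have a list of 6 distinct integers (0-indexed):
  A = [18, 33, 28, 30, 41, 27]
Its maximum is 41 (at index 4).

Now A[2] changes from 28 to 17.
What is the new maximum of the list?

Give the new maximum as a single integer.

Answer: 41

Derivation:
Old max = 41 (at index 4)
Change: A[2] 28 -> 17
Changed element was NOT the old max.
  New max = max(old_max, new_val) = max(41, 17) = 41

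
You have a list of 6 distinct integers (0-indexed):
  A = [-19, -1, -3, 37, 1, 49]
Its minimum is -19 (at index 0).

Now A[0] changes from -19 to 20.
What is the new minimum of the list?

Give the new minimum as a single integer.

Answer: -3

Derivation:
Old min = -19 (at index 0)
Change: A[0] -19 -> 20
Changed element WAS the min. Need to check: is 20 still <= all others?
  Min of remaining elements: -3
  New min = min(20, -3) = -3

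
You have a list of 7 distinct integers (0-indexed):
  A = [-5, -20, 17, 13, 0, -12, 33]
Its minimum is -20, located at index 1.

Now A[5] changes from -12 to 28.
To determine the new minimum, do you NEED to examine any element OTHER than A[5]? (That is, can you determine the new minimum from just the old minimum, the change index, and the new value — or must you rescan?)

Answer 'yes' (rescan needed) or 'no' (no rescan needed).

Answer: no

Derivation:
Old min = -20 at index 1
Change at index 5: -12 -> 28
Index 5 was NOT the min. New min = min(-20, 28). No rescan of other elements needed.
Needs rescan: no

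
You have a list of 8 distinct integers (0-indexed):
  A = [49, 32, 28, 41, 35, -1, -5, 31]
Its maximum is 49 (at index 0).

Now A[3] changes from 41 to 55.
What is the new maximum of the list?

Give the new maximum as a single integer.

Old max = 49 (at index 0)
Change: A[3] 41 -> 55
Changed element was NOT the old max.
  New max = max(old_max, new_val) = max(49, 55) = 55

Answer: 55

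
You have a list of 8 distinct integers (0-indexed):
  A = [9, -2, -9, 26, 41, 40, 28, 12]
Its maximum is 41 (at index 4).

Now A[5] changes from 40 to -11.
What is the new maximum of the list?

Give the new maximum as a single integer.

Answer: 41

Derivation:
Old max = 41 (at index 4)
Change: A[5] 40 -> -11
Changed element was NOT the old max.
  New max = max(old_max, new_val) = max(41, -11) = 41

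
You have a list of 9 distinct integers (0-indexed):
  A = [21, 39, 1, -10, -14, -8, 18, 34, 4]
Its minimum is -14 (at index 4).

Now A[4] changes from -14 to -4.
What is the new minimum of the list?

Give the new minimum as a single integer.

Old min = -14 (at index 4)
Change: A[4] -14 -> -4
Changed element WAS the min. Need to check: is -4 still <= all others?
  Min of remaining elements: -10
  New min = min(-4, -10) = -10

Answer: -10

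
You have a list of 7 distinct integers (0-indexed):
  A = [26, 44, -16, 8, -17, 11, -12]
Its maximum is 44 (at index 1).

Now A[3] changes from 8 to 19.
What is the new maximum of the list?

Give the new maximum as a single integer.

Answer: 44

Derivation:
Old max = 44 (at index 1)
Change: A[3] 8 -> 19
Changed element was NOT the old max.
  New max = max(old_max, new_val) = max(44, 19) = 44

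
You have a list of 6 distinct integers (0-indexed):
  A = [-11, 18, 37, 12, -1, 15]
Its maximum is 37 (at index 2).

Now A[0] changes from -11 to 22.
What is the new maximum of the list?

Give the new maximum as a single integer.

Answer: 37

Derivation:
Old max = 37 (at index 2)
Change: A[0] -11 -> 22
Changed element was NOT the old max.
  New max = max(old_max, new_val) = max(37, 22) = 37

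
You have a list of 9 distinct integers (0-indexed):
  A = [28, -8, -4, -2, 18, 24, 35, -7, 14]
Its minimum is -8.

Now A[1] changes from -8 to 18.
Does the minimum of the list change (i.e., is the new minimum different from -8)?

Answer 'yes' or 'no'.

Old min = -8
Change: A[1] -8 -> 18
Changed element was the min; new min must be rechecked.
New min = -7; changed? yes

Answer: yes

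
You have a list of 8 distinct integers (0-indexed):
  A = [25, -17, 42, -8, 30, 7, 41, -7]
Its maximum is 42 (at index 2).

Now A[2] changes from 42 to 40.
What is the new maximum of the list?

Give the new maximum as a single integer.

Answer: 41

Derivation:
Old max = 42 (at index 2)
Change: A[2] 42 -> 40
Changed element WAS the max -> may need rescan.
  Max of remaining elements: 41
  New max = max(40, 41) = 41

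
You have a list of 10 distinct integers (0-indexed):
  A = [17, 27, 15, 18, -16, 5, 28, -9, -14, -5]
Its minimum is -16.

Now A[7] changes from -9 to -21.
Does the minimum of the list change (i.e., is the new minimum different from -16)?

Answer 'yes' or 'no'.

Answer: yes

Derivation:
Old min = -16
Change: A[7] -9 -> -21
Changed element was NOT the min; min changes only if -21 < -16.
New min = -21; changed? yes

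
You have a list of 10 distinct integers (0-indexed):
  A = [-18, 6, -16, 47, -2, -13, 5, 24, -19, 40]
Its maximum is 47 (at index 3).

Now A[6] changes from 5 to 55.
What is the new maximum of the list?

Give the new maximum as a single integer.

Answer: 55

Derivation:
Old max = 47 (at index 3)
Change: A[6] 5 -> 55
Changed element was NOT the old max.
  New max = max(old_max, new_val) = max(47, 55) = 55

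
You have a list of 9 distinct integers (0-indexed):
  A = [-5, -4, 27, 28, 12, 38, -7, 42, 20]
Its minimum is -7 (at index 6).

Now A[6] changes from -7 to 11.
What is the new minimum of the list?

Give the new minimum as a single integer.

Answer: -5

Derivation:
Old min = -7 (at index 6)
Change: A[6] -7 -> 11
Changed element WAS the min. Need to check: is 11 still <= all others?
  Min of remaining elements: -5
  New min = min(11, -5) = -5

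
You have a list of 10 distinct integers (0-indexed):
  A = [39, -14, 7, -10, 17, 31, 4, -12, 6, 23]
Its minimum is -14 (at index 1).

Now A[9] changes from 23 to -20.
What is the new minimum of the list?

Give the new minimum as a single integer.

Old min = -14 (at index 1)
Change: A[9] 23 -> -20
Changed element was NOT the old min.
  New min = min(old_min, new_val) = min(-14, -20) = -20

Answer: -20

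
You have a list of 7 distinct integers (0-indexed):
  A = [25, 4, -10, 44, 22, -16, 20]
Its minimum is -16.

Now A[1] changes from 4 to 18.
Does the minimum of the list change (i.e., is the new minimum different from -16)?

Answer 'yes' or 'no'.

Answer: no

Derivation:
Old min = -16
Change: A[1] 4 -> 18
Changed element was NOT the min; min changes only if 18 < -16.
New min = -16; changed? no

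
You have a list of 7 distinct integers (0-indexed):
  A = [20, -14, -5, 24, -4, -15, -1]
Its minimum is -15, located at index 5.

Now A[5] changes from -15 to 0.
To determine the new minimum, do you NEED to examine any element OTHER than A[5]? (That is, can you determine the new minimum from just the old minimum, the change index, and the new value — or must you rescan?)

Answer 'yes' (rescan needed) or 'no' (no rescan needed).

Answer: yes

Derivation:
Old min = -15 at index 5
Change at index 5: -15 -> 0
Index 5 WAS the min and new value 0 > old min -15. Must rescan other elements to find the new min.
Needs rescan: yes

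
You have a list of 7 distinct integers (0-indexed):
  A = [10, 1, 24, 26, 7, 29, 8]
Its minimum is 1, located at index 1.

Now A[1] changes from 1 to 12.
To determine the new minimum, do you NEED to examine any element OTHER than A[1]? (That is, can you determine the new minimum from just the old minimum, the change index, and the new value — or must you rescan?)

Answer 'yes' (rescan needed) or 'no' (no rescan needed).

Answer: yes

Derivation:
Old min = 1 at index 1
Change at index 1: 1 -> 12
Index 1 WAS the min and new value 12 > old min 1. Must rescan other elements to find the new min.
Needs rescan: yes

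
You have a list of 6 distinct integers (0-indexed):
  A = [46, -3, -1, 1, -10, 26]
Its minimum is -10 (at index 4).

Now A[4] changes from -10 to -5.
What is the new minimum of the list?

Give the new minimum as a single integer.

Old min = -10 (at index 4)
Change: A[4] -10 -> -5
Changed element WAS the min. Need to check: is -5 still <= all others?
  Min of remaining elements: -3
  New min = min(-5, -3) = -5

Answer: -5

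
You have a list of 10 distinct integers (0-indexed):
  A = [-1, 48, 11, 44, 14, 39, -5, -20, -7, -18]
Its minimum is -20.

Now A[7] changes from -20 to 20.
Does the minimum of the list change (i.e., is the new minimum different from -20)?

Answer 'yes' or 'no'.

Old min = -20
Change: A[7] -20 -> 20
Changed element was the min; new min must be rechecked.
New min = -18; changed? yes

Answer: yes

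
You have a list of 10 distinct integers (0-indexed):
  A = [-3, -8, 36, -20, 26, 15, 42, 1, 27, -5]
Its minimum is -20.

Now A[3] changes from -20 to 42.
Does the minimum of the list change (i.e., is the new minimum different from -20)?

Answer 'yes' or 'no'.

Answer: yes

Derivation:
Old min = -20
Change: A[3] -20 -> 42
Changed element was the min; new min must be rechecked.
New min = -8; changed? yes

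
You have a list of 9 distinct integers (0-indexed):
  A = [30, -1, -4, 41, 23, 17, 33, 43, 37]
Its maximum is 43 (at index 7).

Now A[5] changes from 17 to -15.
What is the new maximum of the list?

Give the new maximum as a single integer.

Answer: 43

Derivation:
Old max = 43 (at index 7)
Change: A[5] 17 -> -15
Changed element was NOT the old max.
  New max = max(old_max, new_val) = max(43, -15) = 43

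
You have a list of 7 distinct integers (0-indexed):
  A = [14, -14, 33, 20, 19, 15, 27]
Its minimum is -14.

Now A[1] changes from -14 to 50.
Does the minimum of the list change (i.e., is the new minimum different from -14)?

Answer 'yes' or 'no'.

Answer: yes

Derivation:
Old min = -14
Change: A[1] -14 -> 50
Changed element was the min; new min must be rechecked.
New min = 14; changed? yes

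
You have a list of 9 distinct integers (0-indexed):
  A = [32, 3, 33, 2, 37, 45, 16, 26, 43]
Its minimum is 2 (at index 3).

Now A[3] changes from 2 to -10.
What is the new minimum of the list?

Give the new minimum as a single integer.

Answer: -10

Derivation:
Old min = 2 (at index 3)
Change: A[3] 2 -> -10
Changed element WAS the min. Need to check: is -10 still <= all others?
  Min of remaining elements: 3
  New min = min(-10, 3) = -10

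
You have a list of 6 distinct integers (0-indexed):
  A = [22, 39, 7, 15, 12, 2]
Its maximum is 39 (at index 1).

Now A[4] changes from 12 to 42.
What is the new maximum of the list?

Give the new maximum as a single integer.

Answer: 42

Derivation:
Old max = 39 (at index 1)
Change: A[4] 12 -> 42
Changed element was NOT the old max.
  New max = max(old_max, new_val) = max(39, 42) = 42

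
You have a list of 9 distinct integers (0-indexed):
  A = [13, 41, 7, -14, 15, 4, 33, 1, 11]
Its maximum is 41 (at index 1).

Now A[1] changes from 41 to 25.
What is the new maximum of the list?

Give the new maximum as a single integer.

Old max = 41 (at index 1)
Change: A[1] 41 -> 25
Changed element WAS the max -> may need rescan.
  Max of remaining elements: 33
  New max = max(25, 33) = 33

Answer: 33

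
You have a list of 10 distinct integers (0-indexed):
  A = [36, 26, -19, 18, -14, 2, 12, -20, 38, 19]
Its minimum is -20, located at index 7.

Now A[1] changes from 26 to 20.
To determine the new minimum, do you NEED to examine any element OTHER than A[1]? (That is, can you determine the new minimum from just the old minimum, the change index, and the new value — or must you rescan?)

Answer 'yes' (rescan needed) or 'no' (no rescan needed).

Old min = -20 at index 7
Change at index 1: 26 -> 20
Index 1 was NOT the min. New min = min(-20, 20). No rescan of other elements needed.
Needs rescan: no

Answer: no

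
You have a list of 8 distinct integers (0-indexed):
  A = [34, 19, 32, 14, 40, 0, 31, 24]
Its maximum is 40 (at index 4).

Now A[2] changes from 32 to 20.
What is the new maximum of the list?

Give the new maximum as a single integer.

Answer: 40

Derivation:
Old max = 40 (at index 4)
Change: A[2] 32 -> 20
Changed element was NOT the old max.
  New max = max(old_max, new_val) = max(40, 20) = 40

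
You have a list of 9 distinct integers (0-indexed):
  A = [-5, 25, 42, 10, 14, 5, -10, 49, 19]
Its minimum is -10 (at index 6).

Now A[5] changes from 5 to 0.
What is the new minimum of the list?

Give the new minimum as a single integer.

Answer: -10

Derivation:
Old min = -10 (at index 6)
Change: A[5] 5 -> 0
Changed element was NOT the old min.
  New min = min(old_min, new_val) = min(-10, 0) = -10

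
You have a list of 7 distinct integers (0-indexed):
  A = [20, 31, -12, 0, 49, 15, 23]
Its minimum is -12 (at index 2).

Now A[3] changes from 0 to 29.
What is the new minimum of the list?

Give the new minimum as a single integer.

Answer: -12

Derivation:
Old min = -12 (at index 2)
Change: A[3] 0 -> 29
Changed element was NOT the old min.
  New min = min(old_min, new_val) = min(-12, 29) = -12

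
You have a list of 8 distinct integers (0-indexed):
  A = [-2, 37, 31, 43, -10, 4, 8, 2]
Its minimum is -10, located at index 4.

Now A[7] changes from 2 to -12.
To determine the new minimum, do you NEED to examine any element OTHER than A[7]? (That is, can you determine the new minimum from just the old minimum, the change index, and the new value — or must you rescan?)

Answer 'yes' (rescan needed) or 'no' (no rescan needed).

Old min = -10 at index 4
Change at index 7: 2 -> -12
Index 7 was NOT the min. New min = min(-10, -12). No rescan of other elements needed.
Needs rescan: no

Answer: no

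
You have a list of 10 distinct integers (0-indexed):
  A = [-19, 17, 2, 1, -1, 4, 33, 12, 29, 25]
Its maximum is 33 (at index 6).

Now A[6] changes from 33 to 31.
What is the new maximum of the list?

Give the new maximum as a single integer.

Answer: 31

Derivation:
Old max = 33 (at index 6)
Change: A[6] 33 -> 31
Changed element WAS the max -> may need rescan.
  Max of remaining elements: 29
  New max = max(31, 29) = 31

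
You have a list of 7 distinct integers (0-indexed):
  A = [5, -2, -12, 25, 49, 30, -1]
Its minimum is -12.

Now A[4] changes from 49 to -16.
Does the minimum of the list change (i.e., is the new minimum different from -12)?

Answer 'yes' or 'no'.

Answer: yes

Derivation:
Old min = -12
Change: A[4] 49 -> -16
Changed element was NOT the min; min changes only if -16 < -12.
New min = -16; changed? yes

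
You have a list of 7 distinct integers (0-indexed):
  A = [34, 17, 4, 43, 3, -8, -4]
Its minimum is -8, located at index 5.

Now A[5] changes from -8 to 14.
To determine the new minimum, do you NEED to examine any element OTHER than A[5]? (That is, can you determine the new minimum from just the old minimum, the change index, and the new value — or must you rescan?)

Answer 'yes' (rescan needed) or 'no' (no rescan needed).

Answer: yes

Derivation:
Old min = -8 at index 5
Change at index 5: -8 -> 14
Index 5 WAS the min and new value 14 > old min -8. Must rescan other elements to find the new min.
Needs rescan: yes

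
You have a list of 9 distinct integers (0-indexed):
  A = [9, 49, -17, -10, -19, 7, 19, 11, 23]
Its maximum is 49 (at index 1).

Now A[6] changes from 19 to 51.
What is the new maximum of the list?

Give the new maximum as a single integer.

Answer: 51

Derivation:
Old max = 49 (at index 1)
Change: A[6] 19 -> 51
Changed element was NOT the old max.
  New max = max(old_max, new_val) = max(49, 51) = 51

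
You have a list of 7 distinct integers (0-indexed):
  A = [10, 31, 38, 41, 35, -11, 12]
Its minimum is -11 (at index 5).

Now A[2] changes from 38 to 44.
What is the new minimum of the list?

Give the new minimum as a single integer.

Answer: -11

Derivation:
Old min = -11 (at index 5)
Change: A[2] 38 -> 44
Changed element was NOT the old min.
  New min = min(old_min, new_val) = min(-11, 44) = -11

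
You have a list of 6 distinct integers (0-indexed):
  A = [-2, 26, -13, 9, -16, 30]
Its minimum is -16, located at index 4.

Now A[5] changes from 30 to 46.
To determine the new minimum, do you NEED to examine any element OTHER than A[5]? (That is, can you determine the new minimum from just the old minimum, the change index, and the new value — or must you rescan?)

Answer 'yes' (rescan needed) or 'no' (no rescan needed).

Answer: no

Derivation:
Old min = -16 at index 4
Change at index 5: 30 -> 46
Index 5 was NOT the min. New min = min(-16, 46). No rescan of other elements needed.
Needs rescan: no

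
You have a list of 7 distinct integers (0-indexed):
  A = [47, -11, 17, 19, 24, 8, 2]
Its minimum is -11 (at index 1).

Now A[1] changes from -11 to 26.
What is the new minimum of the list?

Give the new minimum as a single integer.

Old min = -11 (at index 1)
Change: A[1] -11 -> 26
Changed element WAS the min. Need to check: is 26 still <= all others?
  Min of remaining elements: 2
  New min = min(26, 2) = 2

Answer: 2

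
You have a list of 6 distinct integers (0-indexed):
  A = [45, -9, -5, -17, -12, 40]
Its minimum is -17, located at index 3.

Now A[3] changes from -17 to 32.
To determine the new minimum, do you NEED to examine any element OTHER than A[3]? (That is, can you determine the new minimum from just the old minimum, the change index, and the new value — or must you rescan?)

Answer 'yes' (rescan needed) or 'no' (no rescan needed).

Answer: yes

Derivation:
Old min = -17 at index 3
Change at index 3: -17 -> 32
Index 3 WAS the min and new value 32 > old min -17. Must rescan other elements to find the new min.
Needs rescan: yes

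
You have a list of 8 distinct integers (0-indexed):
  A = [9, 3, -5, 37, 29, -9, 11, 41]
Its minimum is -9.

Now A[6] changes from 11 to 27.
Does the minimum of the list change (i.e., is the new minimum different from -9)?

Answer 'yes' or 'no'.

Answer: no

Derivation:
Old min = -9
Change: A[6] 11 -> 27
Changed element was NOT the min; min changes only if 27 < -9.
New min = -9; changed? no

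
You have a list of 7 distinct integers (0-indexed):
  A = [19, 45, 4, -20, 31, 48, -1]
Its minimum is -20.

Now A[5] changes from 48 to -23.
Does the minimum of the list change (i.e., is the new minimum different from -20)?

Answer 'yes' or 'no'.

Old min = -20
Change: A[5] 48 -> -23
Changed element was NOT the min; min changes only if -23 < -20.
New min = -23; changed? yes

Answer: yes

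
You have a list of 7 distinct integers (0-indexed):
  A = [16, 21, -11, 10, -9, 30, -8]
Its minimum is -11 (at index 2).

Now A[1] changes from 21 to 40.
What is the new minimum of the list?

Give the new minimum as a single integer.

Answer: -11

Derivation:
Old min = -11 (at index 2)
Change: A[1] 21 -> 40
Changed element was NOT the old min.
  New min = min(old_min, new_val) = min(-11, 40) = -11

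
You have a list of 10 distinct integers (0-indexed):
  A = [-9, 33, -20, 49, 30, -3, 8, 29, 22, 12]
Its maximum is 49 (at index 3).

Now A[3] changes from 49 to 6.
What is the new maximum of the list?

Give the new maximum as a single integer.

Answer: 33

Derivation:
Old max = 49 (at index 3)
Change: A[3] 49 -> 6
Changed element WAS the max -> may need rescan.
  Max of remaining elements: 33
  New max = max(6, 33) = 33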